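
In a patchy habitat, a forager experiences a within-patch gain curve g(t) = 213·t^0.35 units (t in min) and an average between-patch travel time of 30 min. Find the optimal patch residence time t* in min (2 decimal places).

16.15 min

By the marginal value theorem, leave when the instantaneous gain rate g'(t) equals the habitat-wide average g(t)/(T + t).
g'(t) = 0.35·213·t^-0.65. Setting 0.35·213·t^-0.65 = 213·t^0.35/(30+t) gives 0.35(30+t) = t, so 0.65·t = 0.35×30.
t* = 0.35×30/0.65 = 16.15 min.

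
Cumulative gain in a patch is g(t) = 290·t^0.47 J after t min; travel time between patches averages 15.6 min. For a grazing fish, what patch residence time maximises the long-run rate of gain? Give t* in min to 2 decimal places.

Maximise g(t)/(T+t): set derivative to zero → g'(t)(T+t) = g(t).
g'(t) = 0.47·290·t^-0.53. Setting 0.47·290·t^-0.53 = 290·t^0.47/(15.6+t) gives 0.47(15.6+t) = t, so 0.53·t = 0.47×15.6.
t* = 0.47×15.6/0.53 = 13.83 min.

13.83 min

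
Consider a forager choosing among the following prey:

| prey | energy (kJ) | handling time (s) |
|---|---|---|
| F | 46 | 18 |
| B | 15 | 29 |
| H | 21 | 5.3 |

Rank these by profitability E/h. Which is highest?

H

Profitability E/h (kJ/s): F = 46/18 = 2.56, B = 15/29 = 0.517, H = 21/5.3 = 3.96.
Ranked: H > F > B.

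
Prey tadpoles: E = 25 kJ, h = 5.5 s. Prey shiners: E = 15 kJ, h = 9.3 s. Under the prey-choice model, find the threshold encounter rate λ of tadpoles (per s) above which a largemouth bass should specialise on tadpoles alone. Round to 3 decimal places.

The zero-one rule: include shiners iff E₂/h₂ > λE₁/(1+λh₁). Equality gives the switch point.
λE₁h₂ = E₂ + λE₂h₁ ⇒ λ = E₂/(E₁h₂ − E₂h₁) = 15/(232.5 − 82.5) = 0.1 per s.

0.100 per s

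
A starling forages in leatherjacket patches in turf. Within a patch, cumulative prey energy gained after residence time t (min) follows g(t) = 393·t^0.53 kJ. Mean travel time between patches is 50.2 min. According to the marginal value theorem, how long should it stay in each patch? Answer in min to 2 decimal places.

Maximise g(t)/(T+t): set derivative to zero → g'(t)(T+t) = g(t).
g'(t) = 0.53·393·t^-0.47. Setting 0.53·393·t^-0.47 = 393·t^0.53/(50.2+t) gives 0.53(50.2+t) = t, so 0.47·t = 0.53×50.2.
t* = 0.53×50.2/0.47 = 56.61 min.

56.61 min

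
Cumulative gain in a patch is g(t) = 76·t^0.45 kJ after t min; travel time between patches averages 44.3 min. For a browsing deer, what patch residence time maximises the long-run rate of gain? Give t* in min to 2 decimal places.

36.25 min

Maximise g(t)/(T+t): set derivative to zero → g'(t)(T+t) = g(t).
g'(t) = 0.45·76·t^-0.55. Setting 0.45·76·t^-0.55 = 76·t^0.45/(44.3+t) gives 0.45(44.3+t) = t, so 0.55·t = 0.45×44.3.
t* = 0.45×44.3/0.55 = 36.25 min.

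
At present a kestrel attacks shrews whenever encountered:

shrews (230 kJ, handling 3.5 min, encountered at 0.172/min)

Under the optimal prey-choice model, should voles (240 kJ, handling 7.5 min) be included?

Current rate: (0.172×230)/(1 + 0.172×3.5) = 24.69 kJ/min.
voles: E/h = 240/7.5 = 32 kJ/min.
32 > 24.69, so adding voles raises the average — include it.

Yes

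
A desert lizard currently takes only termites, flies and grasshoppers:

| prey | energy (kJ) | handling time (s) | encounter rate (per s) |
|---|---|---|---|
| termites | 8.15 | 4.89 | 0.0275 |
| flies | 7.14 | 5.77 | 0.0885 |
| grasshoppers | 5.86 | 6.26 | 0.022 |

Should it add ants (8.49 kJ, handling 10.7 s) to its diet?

Intake rate on the current diet: R = (0.0275×8.15 + 0.0885×7.14 + 0.022×5.86) / (1 + 0.0275×4.89 + 0.0885×5.77 + 0.022×6.26) = 0.9849/1.783 = 0.5525 kJ/s.
ants: E/h = 8.49/10.7 = 0.7935 kJ/s.
Since 0.7935 > R, including ants increases the long-run rate.

Yes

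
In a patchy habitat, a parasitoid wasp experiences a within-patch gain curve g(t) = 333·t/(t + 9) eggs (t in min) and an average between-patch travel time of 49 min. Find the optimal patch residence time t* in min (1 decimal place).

21.0 min

Optimal t* satisfies g'(t*) = g(t*)/(T + t*).
g'(t) = 333·9/(t + 9)². Setting 333·9/(t+9)² = 333t/[(t+9)(49+t)] gives 9(49+t) = t(t+9), so t² = 9×49 = 441.
t* = √441 = 21 min.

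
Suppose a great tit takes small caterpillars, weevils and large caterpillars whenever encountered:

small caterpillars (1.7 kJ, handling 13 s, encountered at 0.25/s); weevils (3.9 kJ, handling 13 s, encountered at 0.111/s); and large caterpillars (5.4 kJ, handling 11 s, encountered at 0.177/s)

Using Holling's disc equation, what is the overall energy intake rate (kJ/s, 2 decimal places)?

0.24 kJ/s

R = (0.25×1.7 + 0.111×3.9 + 0.177×5.4) / (1 + 0.25×13 + 0.111×13 + 0.177×11) = 1.814/7.64 = 0.2374 kJ/s.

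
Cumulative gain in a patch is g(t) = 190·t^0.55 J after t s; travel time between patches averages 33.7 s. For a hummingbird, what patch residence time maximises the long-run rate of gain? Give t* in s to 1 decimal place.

41.2 s

Maximise g(t)/(T+t): set derivative to zero → g'(t)(T+t) = g(t).
g'(t) = 0.55·190·t^-0.45. Setting 0.55·190·t^-0.45 = 190·t^0.55/(33.7+t) gives 0.55(33.7+t) = t, so 0.45·t = 0.55×33.7.
t* = 0.55×33.7/0.45 = 41.19 s.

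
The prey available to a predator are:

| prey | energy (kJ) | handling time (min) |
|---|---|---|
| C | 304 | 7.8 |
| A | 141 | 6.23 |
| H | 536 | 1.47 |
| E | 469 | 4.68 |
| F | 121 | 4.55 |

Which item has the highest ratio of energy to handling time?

H

Profitability E/h (kJ/min): C = 304/7.8 = 39, A = 141/6.23 = 22.6, H = 536/1.47 = 365, E = 469/4.68 = 100, F = 121/4.55 = 26.6.
Ranked: H > E > C > F > A.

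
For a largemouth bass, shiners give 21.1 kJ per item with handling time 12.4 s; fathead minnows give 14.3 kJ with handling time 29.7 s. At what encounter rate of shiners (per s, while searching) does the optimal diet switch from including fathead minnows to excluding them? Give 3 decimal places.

The zero-one rule: include fathead minnows iff E₂/h₂ > λE₁/(1+λh₁). Equality gives the switch point.
λE₁h₂ = E₂ + λE₂h₁ ⇒ λ = E₂/(E₁h₂ − E₂h₁) = 14.3/(626.7 − 177.3) = 0.03182 per s.

0.032 per s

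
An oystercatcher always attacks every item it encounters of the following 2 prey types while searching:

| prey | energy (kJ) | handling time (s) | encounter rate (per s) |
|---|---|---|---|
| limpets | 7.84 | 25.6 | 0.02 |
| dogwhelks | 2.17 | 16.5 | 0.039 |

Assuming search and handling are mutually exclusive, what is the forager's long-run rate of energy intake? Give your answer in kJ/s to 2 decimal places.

Energy encountered per unit search time: 0.02×7.84 + 0.039×2.17 = 0.2414 kJ/s.
Handling time per unit search time: 0.02×25.6 + 0.039×16.5 = 1.155.
Rate = 0.2414/(1 + 1.155) = 0.112 kJ/s.

0.11 kJ/s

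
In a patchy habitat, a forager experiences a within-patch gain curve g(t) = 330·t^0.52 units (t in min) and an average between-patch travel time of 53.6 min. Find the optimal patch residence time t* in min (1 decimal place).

58.1 min

Optimal t* satisfies g'(t*) = g(t*)/(T + t*).
g'(t) = 0.52·330·t^-0.48. Setting 0.52·330·t^-0.48 = 330·t^0.52/(53.6+t) gives 0.52(53.6+t) = t, so 0.48·t = 0.52×53.6.
t* = 0.52×53.6/0.48 = 58.07 min.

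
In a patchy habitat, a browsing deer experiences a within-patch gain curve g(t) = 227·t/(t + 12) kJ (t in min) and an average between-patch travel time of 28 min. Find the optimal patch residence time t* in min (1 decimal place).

18.3 min

Maximise g(t)/(T+t): set derivative to zero → g'(t)(T+t) = g(t).
g'(t) = 227·12/(t + 12)². Setting 227·12/(t+12)² = 227t/[(t+12)(28+t)] gives 12(28+t) = t(t+12), so t² = 12×28 = 336.
t* = √336 = 18.33 min.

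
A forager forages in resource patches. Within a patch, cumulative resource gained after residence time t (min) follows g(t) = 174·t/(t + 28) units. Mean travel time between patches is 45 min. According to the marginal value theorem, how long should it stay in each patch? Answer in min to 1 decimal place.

Optimal t* satisfies g'(t*) = g(t*)/(T + t*).
g'(t) = 174·28/(t + 28)². Setting 174·28/(t+28)² = 174t/[(t+28)(45+t)] gives 28(45+t) = t(t+28), so t² = 28×45 = 1260.
t* = √1260 = 35.5 min.

35.5 min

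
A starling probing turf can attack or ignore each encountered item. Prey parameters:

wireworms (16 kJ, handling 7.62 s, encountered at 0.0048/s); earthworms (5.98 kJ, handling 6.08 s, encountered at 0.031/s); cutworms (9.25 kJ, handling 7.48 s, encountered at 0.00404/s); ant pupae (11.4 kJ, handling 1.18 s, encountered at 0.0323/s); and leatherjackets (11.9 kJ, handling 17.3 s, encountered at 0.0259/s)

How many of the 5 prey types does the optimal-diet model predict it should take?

Profitabilities (E/h, kJ/s): ant pupae 9.66, wireworms 2.1, cutworms 1.24, earthworms 0.984, leatherjackets 0.688. Add prey in this order while the next type's profitability exceeds the intake rate on those already taken.
Rate on top 1: 0.3547. wireworms: 2.1 > 0.3547 → include.
Rate on top 2: 0.4141. cutworms: 1.24 > 0.4141 → include.
Rate on top 3: 0.4366. earthworms: 0.984 > 0.4366 → include.
Rate on top 4: 0.5163. leatherjackets: 0.688 > 0.5163 → include.
Optimal diet: ant pupae, wireworms, cutworms, earthworms, leatherjackets — 5 of 5 types.

5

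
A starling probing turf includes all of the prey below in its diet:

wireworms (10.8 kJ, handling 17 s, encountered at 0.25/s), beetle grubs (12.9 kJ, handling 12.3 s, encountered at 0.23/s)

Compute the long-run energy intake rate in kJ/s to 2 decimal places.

R = (0.25×10.8 + 0.23×12.9) / (1 + 0.25×17 + 0.23×12.3) = 5.667/8.079 = 0.7014 kJ/s.

0.70 kJ/s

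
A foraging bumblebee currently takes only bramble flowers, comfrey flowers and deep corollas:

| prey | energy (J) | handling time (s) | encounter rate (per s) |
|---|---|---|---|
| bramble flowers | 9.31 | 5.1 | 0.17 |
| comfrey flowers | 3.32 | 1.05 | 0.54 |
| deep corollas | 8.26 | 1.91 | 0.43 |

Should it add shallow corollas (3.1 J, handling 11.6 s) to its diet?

Current rate: (0.17×9.31 + 0.54×3.32 + 0.43×8.26)/(1 + 0.17×5.1 + 0.54×1.05 + 0.43×1.91) = 2.128 J/s.
Profitability of shallow corollas: 3.1/11.6 = 0.2672 J/s.
Since 0.2672 < R, time spent handling shallow corollas is better spent searching.

No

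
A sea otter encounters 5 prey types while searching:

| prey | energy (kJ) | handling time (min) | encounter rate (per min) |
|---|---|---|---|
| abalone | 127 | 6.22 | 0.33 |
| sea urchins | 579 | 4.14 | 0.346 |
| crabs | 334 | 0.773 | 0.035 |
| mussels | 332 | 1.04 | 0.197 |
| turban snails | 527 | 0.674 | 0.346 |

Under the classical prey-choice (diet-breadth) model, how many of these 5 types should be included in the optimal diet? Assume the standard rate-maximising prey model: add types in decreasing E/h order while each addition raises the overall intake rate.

3

Profitabilities (E/h, kJ/min): turban snails 782, crabs 432, mussels 319, sea urchins 140, abalone 20.4. Add prey in this order while the next type's profitability exceeds the intake rate on those already taken.
Rate on top 1: 147.9. crabs: 432 > 147.9 → include.
Rate on top 2: 154. mussels: 319 > 154 → include.
Rate on top 3: 177.1. sea urchins: 140 < 177.1 → exclude; stop.
Optimal diet: turban snails, crabs, mussels — 3 of 5 types.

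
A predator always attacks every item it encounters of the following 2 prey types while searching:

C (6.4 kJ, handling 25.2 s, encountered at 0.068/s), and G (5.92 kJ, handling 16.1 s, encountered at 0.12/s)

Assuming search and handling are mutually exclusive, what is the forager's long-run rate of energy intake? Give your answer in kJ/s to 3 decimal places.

R = (0.068×6.4 + 0.12×5.92) / (1 + 0.068×25.2 + 0.12×16.1) = 1.146/4.646 = 0.2466 kJ/s.

0.247 kJ/s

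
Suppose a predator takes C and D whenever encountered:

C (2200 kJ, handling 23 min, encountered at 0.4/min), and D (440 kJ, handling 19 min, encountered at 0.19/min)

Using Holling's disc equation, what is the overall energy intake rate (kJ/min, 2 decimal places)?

R = (0.4×2200 + 0.19×440) / (1 + 0.4×23 + 0.19×19) = 963.6/13.81 = 69.78 kJ/min.

69.78 kJ/min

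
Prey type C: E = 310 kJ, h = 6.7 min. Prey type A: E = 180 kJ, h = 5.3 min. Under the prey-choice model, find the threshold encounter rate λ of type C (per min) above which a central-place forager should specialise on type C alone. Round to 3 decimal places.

Drop type A once their profitability E₂/h₂ falls below the rate achievable on type C alone: E₂/h₂ = λE₁/(1 + λh₁).
Solve for λ: λE₁h₂ = E₂(1 + λh₁) → λ(E₁h₂ − E₂h₁) = E₂ → λ = E₂/(E₁h₂ − E₂h₁).
λ = 180/(310×5.3 − 180×6.7) = 180/437 = 0.4119 per min.

0.412 per min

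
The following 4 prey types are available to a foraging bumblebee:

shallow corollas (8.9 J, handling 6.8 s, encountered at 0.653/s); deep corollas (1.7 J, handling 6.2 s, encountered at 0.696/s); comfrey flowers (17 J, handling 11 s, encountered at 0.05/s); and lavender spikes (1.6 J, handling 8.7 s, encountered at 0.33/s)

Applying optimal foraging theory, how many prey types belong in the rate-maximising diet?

2

Profitabilities (E/h, J/s): comfrey flowers 1.55, shallow corollas 1.31, deep corollas 0.274, lavender spikes 0.184. Add prey in this order while the next type's profitability exceeds the intake rate on those already taken.
Rate on top 1: 0.5484. shallow corollas: 1.31 > 0.5484 → include.
Rate on top 2: 1.112. deep corollas: 0.274 < 1.112 → exclude; stop.
Optimal diet: comfrey flowers, shallow corollas — 2 of 4 types.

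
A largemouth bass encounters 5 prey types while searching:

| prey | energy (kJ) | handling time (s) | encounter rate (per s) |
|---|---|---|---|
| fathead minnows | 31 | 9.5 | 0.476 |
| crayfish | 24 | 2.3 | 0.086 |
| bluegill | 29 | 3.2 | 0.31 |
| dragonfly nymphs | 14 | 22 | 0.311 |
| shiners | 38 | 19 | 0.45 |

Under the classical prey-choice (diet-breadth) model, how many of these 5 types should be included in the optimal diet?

2

Rank by E/h (kJ/s): crayfish 10.4, bluegill 9.06, fathead minnows 3.26, shiners 2, dragonfly nymphs 0.636. Include each in turn until the next type's E/h falls below the running intake rate.
Rate on top 1: 1.723. bluegill: 9.06 > 1.723 → include.
Rate on top 2: 5.048. fathead minnows: 3.26 < 5.048 → exclude; stop.
Optimal diet: crayfish, bluegill — 2 of 5 types.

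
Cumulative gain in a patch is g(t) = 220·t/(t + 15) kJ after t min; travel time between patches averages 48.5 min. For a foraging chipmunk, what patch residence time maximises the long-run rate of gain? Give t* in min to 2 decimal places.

26.97 min

Optimal t* satisfies g'(t*) = g(t*)/(T + t*).
g'(t) = 220·15/(t + 15)². Setting 220·15/(t+15)² = 220t/[(t+15)(48.5+t)] gives 15(48.5+t) = t(t+15), so t² = 15×48.5 = 727.5.
t* = √727.5 = 26.97 min.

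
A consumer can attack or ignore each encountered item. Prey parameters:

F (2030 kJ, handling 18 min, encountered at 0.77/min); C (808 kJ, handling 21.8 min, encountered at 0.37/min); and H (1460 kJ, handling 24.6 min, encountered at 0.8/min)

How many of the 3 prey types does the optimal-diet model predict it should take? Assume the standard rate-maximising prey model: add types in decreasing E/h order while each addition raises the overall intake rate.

Profitabilities (E/h, kJ/min): F 113, H 59.3, C 37.1. Add prey in this order while the next type's profitability exceeds the intake rate on those already taken.
Rate on top 1: 105.2. H: 59.3 < 105.2 → exclude; stop.
Optimal diet: F — 1 of 3 types.

1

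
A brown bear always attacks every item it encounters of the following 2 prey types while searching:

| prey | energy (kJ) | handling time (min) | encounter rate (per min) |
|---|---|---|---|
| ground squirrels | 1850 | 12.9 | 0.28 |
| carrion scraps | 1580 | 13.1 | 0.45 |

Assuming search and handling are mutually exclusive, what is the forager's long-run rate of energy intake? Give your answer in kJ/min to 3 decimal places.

116.970 kJ/min

Energy encountered per unit search time: 0.28×1850 + 0.45×1580 = 1229 kJ/min.
Handling time per unit search time: 0.28×12.9 + 0.45×13.1 = 9.507.
Rate = 1229/(1 + 9.507) = 117 kJ/min.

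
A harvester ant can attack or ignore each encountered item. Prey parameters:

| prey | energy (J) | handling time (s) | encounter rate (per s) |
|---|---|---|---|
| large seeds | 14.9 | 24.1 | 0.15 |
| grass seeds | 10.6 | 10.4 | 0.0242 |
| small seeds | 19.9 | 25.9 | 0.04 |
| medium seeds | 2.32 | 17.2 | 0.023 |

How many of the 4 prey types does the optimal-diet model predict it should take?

3

E/h in descending order: grass seeds 1.02, small seeds 0.768, large seeds 0.618, medium seeds 0.135 J/s. The optimal diet is the largest prefix of this list for which every included type satisfies E_i/h_i > R on the types above it.
Rate on top 1: 0.2049. small seeds: 0.768 > 0.2049 → include.
Rate on top 2: 0.4601. large seeds: 0.618 > 0.4601 → include.
Rate on top 3: 0.557. medium seeds: 0.135 < 0.557 → exclude; stop.
Optimal diet: grass seeds, small seeds, large seeds — 3 of 4 types.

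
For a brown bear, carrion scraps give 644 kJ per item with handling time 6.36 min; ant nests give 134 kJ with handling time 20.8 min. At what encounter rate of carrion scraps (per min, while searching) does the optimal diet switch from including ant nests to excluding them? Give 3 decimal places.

Drop ant nests once their profitability E₂/h₂ falls below the rate achievable on carrion scraps alone: E₂/h₂ = λE₁/(1 + λh₁).
Solve for λ: λE₁h₂ = E₂(1 + λh₁) → λ(E₁h₂ − E₂h₁) = E₂ → λ = E₂/(E₁h₂ − E₂h₁).
λ = 134/(644×20.8 − 134×6.36) = 134/1.254e+04 = 0.01068 per min.

0.011 per min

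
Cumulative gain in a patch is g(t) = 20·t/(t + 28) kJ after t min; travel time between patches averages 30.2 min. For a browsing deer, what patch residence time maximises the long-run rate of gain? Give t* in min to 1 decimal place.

Maximise g(t)/(T+t): set derivative to zero → g'(t)(T+t) = g(t).
g'(t) = 20·28/(t + 28)². Setting 20·28/(t+28)² = 20t/[(t+28)(30.2+t)] gives 28(30.2+t) = t(t+28), so t² = 28×30.2 = 845.6.
t* = √845.6 = 29.08 min.

29.1 min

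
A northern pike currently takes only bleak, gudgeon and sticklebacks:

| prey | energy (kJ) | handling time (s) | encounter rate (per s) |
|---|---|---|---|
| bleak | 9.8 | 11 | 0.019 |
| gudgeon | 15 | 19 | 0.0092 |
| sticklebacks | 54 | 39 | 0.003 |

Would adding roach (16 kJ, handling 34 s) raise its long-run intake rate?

Yes

Intake rate on the current diet: R = (0.019×9.8 + 0.0092×15 + 0.003×54) / (1 + 0.019×11 + 0.0092×19 + 0.003×39) = 0.4862/1.501 = 0.324 kJ/s.
Profitability of roach: 16/34 = 0.4706 kJ/s.
0.4706 > 0.324, so adding roach raises the average — include it.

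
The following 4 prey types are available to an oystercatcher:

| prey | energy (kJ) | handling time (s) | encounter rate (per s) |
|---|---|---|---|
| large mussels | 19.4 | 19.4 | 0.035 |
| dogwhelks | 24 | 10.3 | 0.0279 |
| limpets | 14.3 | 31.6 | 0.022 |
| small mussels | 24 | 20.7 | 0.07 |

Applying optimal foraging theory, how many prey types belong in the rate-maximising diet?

3

Rank by E/h (kJ/s): dogwhelks 2.33, small mussels 1.16, large mussels 1, limpets 0.453. Include each in turn until the next type's E/h falls below the running intake rate.
Rate on top 1: 0.5201. small mussels: 1.16 > 0.5201 → include.
Rate on top 2: 0.8587. large mussels: 1 > 0.8587 → include.
Rate on top 3: 0.8868. limpets: 0.453 < 0.8868 → exclude; stop.
Optimal diet: dogwhelks, small mussels, large mussels — 3 of 4 types.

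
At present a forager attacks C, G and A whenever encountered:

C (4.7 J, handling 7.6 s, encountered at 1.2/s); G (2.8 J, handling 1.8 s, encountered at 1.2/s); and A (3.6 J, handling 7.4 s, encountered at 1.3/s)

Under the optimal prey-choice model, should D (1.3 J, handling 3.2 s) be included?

On C, G and A alone, R = ΣλE/(1+Σλh) = 13.68/21.9 = 0.6247 J/s.
Profitability of D: 1.3/3.2 = 0.4062 J/s.
Since 0.4062 < R, time spent handling D is better spent searching.

No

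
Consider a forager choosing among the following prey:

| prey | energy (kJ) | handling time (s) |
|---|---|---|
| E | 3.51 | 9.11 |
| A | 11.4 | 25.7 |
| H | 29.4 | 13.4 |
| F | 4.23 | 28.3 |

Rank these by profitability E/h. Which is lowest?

F

In descending order of E/h:
H: 29.4/13.4 = 2.19 kJ/s
A: 11.4/25.7 = 0.444 kJ/s
E: 3.51/9.11 = 0.385 kJ/s
F: 4.23/28.3 = 0.149 kJ/s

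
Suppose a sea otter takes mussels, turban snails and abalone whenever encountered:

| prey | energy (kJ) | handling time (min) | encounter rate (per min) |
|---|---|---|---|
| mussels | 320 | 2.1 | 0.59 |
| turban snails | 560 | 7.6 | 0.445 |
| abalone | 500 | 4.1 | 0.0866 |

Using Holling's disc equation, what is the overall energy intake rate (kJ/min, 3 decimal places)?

80.538 kJ/min

R = (0.59×320 + 0.445×560 + 0.0866×500) / (1 + 0.59×2.1 + 0.445×7.6 + 0.0866×4.1) = 481.3/5.976 = 80.54 kJ/min.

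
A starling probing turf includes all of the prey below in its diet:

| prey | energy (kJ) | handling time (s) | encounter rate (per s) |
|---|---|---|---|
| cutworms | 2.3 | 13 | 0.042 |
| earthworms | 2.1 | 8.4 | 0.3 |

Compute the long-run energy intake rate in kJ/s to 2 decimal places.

R = Σλ_iE_i / (1 + Σλ_ih_i)
Numerator: 0.042×2.3 + 0.3×2.1 = 0.7266
Denominator: 1 + 0.042×13 + 0.3×8.4 = 4.066
R = 0.7266/4.066 = 0.1787 kJ/s

0.18 kJ/s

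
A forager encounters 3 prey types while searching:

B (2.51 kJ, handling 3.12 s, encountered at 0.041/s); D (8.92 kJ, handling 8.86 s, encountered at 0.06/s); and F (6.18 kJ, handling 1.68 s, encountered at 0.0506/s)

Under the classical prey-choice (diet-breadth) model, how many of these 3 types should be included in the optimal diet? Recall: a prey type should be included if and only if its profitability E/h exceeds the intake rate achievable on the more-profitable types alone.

3

Profitabilities (E/h, kJ/s): F 3.68, D 1.01, B 0.804. Add prey in this order while the next type's profitability exceeds the intake rate on those already taken.
Rate on top 1: 0.2882. D: 1.01 > 0.2882 → include.
Rate on top 2: 0.5245. B: 0.804 > 0.5245 → include.
Optimal diet: F, D, B — 3 of 3 types.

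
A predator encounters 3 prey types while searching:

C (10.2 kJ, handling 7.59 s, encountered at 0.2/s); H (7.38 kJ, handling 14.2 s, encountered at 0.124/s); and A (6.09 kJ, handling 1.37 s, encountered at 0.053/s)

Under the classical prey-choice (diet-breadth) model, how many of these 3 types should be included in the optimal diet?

Rank by E/h (kJ/s): A 4.45, C 1.34, H 0.52. Include each in turn until the next type's E/h falls below the running intake rate.
Rate on top 1: 0.3009. C: 1.34 > 0.3009 → include.
Rate on top 2: 0.9121. H: 0.52 < 0.9121 → exclude; stop.
Optimal diet: A, C — 2 of 3 types.

2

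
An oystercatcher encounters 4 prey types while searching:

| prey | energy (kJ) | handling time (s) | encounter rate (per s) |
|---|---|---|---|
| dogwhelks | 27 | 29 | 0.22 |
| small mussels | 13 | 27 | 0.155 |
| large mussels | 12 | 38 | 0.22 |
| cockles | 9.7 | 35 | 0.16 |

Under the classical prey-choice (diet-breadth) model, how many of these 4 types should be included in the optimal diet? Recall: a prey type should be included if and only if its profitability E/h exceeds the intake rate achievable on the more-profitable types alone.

Profitabilities (E/h, kJ/s): dogwhelks 0.931, small mussels 0.481, large mussels 0.316, cockles 0.277. Add prey in this order while the next type's profitability exceeds the intake rate on those already taken.
Rate on top 1: 0.8049. small mussels: 0.481 < 0.8049 → exclude; stop.
Optimal diet: dogwhelks — 1 of 4 types.

1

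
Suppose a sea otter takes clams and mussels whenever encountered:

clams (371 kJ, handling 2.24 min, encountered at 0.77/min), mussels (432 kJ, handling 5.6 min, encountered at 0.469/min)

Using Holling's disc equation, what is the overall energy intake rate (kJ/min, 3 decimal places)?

91.246 kJ/min

R = Σλ_iE_i / (1 + Σλ_ih_i)
Numerator: 0.77×371 + 0.469×432 = 488.3
Denominator: 1 + 0.77×2.24 + 0.469×5.6 = 5.351
R = 488.3/5.351 = 91.25 kJ/min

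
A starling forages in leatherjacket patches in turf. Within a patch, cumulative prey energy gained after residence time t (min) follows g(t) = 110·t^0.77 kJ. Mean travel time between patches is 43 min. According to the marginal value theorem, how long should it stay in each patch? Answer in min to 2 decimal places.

143.96 min

By the marginal value theorem, leave when the instantaneous gain rate g'(t) equals the habitat-wide average g(t)/(T + t).
g'(t) = 0.77·110·t^-0.23. Setting 0.77·110·t^-0.23 = 110·t^0.77/(43+t) gives 0.77(43+t) = t, so 0.23·t = 0.77×43.
t* = 0.77×43/0.23 = 144 min.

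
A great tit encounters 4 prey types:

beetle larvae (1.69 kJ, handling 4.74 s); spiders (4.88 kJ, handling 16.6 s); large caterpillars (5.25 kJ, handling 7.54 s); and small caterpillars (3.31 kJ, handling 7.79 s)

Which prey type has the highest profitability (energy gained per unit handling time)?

Profitability E/h (kJ/s): beetle larvae = 1.69/4.74 = 0.357, spiders = 4.88/16.6 = 0.294, large caterpillars = 5.25/7.54 = 0.696, small caterpillars = 3.31/7.79 = 0.425.
Ranked: large caterpillars > small caterpillars > beetle larvae > spiders.

large caterpillars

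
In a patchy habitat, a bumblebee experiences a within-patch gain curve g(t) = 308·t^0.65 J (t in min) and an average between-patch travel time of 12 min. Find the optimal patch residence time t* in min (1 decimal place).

22.3 min

By the marginal value theorem, leave when the instantaneous gain rate g'(t) equals the habitat-wide average g(t)/(T + t).
g'(t) = 0.65·308·t^-0.35. Setting 0.65·308·t^-0.35 = 308·t^0.65/(12+t) gives 0.65(12+t) = t, so 0.35·t = 0.65×12.
t* = 0.65×12/0.35 = 22.29 min.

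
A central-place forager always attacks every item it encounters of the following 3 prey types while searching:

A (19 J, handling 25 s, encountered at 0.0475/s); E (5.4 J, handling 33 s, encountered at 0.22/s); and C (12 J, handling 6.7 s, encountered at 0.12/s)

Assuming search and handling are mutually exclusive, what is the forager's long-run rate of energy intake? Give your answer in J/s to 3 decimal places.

R = Σλ_iE_i / (1 + Σλ_ih_i)
Numerator: 0.0475×19 + 0.22×5.4 + 0.12×12 = 3.53
Denominator: 1 + 0.0475×25 + 0.22×33 + 0.12×6.7 = 10.25
R = 3.53/10.25 = 0.3444 J/s

0.344 J/s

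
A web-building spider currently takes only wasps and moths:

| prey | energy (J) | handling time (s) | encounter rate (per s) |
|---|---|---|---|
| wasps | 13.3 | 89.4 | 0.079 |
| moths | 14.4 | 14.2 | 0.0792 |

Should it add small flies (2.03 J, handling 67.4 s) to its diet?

On wasps and moths alone, R = ΣλE/(1+Σλh) = 2.191/9.187 = 0.2385 J/s.
small flies: E/h = 2.03/67.4 = 0.03012 J/s.
Since 0.03012 < R, time spent handling small flies is better spent searching.

No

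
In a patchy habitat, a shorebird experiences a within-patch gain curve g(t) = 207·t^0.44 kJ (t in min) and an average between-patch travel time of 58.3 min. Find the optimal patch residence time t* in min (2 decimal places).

45.81 min

Maximise g(t)/(T+t): set derivative to zero → g'(t)(T+t) = g(t).
g'(t) = 0.44·207·t^-0.56. Setting 0.44·207·t^-0.56 = 207·t^0.44/(58.3+t) gives 0.44(58.3+t) = t, so 0.56·t = 0.44×58.3.
t* = 0.44×58.3/0.56 = 45.81 min.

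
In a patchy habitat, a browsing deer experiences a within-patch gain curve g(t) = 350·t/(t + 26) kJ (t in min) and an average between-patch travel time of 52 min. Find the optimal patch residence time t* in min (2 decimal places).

Optimal t* satisfies g'(t*) = g(t*)/(T + t*).
g'(t) = 350·26/(t + 26)². Setting 350·26/(t+26)² = 350t/[(t+26)(52+t)] gives 26(52+t) = t(t+26), so t² = 26×52 = 1352.
t* = √1352 = 36.77 min.

36.77 min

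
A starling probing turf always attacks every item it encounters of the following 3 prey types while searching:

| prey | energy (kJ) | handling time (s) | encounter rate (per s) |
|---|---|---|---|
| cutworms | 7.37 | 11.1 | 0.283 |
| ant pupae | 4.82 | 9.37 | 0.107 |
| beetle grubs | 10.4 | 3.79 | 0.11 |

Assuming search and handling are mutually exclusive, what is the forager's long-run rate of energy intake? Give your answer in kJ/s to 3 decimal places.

R = (0.283×7.37 + 0.107×4.82 + 0.11×10.4) / (1 + 0.283×11.1 + 0.107×9.37 + 0.11×3.79) = 3.745/5.561 = 0.6735 kJ/s.

0.674 kJ/s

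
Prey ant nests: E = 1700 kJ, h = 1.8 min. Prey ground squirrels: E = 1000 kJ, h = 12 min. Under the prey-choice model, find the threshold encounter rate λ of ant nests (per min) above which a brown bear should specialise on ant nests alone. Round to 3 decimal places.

0.054 per min

The zero-one rule: include ground squirrels iff E₂/h₂ > λE₁/(1+λh₁). Equality gives the switch point.
λE₁h₂ = E₂ + λE₂h₁ ⇒ λ = E₂/(E₁h₂ − E₂h₁) = 1000/(2.04e+04 − 1800) = 0.05376 per min.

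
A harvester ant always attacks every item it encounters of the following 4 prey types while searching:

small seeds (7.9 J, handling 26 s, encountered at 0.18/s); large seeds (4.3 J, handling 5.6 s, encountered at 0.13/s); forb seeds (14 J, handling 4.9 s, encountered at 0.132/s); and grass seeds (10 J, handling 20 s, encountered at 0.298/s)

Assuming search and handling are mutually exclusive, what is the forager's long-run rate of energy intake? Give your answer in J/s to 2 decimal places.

0.52 J/s

Energy encountered per unit search time: 0.18×7.9 + 0.13×4.3 + 0.132×14 + 0.298×10 = 6.809 J/s.
Handling time per unit search time: 0.18×26 + 0.13×5.6 + 0.132×4.9 + 0.298×20 = 12.01.
Rate = 6.809/(1 + 12.01) = 0.5232 J/s.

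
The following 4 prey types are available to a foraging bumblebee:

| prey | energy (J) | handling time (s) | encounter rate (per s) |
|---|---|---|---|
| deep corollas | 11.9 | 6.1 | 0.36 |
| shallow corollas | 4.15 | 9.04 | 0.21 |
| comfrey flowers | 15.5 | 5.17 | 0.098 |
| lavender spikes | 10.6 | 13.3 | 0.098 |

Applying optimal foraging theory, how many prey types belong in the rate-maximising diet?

2

Profitabilities (E/h, J/s): comfrey flowers 3, deep corollas 1.95, lavender spikes 0.797, shallow corollas 0.459. Add prey in this order while the next type's profitability exceeds the intake rate on those already taken.
Rate on top 1: 1.008. deep corollas: 1.95 > 1.008 → include.
Rate on top 2: 1.567. lavender spikes: 0.797 < 1.567 → exclude; stop.
Optimal diet: comfrey flowers, deep corollas — 2 of 4 types.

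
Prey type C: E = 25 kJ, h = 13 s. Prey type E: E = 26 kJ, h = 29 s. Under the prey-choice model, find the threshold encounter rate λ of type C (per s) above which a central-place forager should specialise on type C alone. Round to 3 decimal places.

The zero-one rule: include type E iff E₂/h₂ > λE₁/(1+λh₁). Equality gives the switch point.
λE₁h₂ = E₂ + λE₂h₁ ⇒ λ = E₂/(E₁h₂ − E₂h₁) = 26/(725 − 338) = 0.06718 per s.

0.067 per s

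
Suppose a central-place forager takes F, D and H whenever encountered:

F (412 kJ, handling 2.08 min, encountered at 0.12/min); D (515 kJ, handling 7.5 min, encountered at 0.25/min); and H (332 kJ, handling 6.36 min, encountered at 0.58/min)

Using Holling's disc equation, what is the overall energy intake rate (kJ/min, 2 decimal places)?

54.41 kJ/min

Energy encountered per unit search time: 0.12×412 + 0.25×515 + 0.58×332 = 370.8 kJ/min.
Handling time per unit search time: 0.12×2.08 + 0.25×7.5 + 0.58×6.36 = 5.813.
Rate = 370.8/(1 + 5.813) = 54.41 kJ/min.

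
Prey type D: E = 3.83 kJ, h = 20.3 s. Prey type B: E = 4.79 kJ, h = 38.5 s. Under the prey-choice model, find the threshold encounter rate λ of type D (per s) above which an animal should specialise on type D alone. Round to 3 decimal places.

Drop type B once their profitability E₂/h₂ falls below the rate achievable on type D alone: E₂/h₂ = λE₁/(1 + λh₁).
Solve for λ: λE₁h₂ = E₂(1 + λh₁) → λ(E₁h₂ − E₂h₁) = E₂ → λ = E₂/(E₁h₂ − E₂h₁).
λ = 4.79/(3.83×38.5 − 4.79×20.3) = 4.79/50.22 = 0.09538 per s.

0.095 per s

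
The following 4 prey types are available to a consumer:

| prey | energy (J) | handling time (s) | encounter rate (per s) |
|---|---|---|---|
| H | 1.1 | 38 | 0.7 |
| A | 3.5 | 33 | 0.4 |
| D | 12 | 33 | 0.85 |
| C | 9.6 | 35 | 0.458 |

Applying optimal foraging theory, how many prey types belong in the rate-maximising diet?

1

Rank by E/h (J/s): D 0.364, C 0.274, A 0.106, H 0.0289. Include each in turn until the next type's E/h falls below the running intake rate.
Rate on top 1: 0.3511. C: 0.274 < 0.3511 → exclude; stop.
Optimal diet: D — 1 of 4 types.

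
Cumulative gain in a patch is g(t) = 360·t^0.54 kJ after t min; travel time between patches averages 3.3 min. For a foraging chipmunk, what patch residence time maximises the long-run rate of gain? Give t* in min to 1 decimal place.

Maximise g(t)/(T+t): set derivative to zero → g'(t)(T+t) = g(t).
g'(t) = 0.54·360·t^-0.46. Setting 0.54·360·t^-0.46 = 360·t^0.54/(3.3+t) gives 0.54(3.3+t) = t, so 0.46·t = 0.54×3.3.
t* = 0.54×3.3/0.46 = 3.874 min.

3.9 min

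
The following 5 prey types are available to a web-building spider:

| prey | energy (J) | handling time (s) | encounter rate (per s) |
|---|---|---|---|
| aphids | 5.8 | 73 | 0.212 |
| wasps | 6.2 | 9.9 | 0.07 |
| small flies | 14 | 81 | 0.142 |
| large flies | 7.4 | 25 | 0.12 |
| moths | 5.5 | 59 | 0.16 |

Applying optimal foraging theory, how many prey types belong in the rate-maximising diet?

2

E/h in descending order: wasps 0.626, large flies 0.296, small flies 0.173, moths 0.0932, aphids 0.0795 J/s. The optimal diet is the largest prefix of this list for which every included type satisfies E_i/h_i > R on the types above it.
Rate on top 1: 0.2563. large flies: 0.296 > 0.2563 → include.
Rate on top 2: 0.2817. small flies: 0.173 < 0.2817 → exclude; stop.
Optimal diet: wasps, large flies — 2 of 5 types.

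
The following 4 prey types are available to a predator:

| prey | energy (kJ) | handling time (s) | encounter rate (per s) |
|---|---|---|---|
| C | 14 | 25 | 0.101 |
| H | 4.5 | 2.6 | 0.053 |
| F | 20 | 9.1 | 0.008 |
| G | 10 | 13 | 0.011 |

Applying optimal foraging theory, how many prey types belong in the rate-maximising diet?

Rank by E/h (kJ/s): F 2.2, H 1.73, G 0.769, C 0.56. Include each in turn until the next type's E/h falls below the running intake rate.
Rate on top 1: 0.1491. H: 1.73 > 0.1491 → include.
Rate on top 2: 0.3292. G: 0.769 > 0.3292 → include.
Rate on top 3: 0.3757. C: 0.56 > 0.3757 → include.
Optimal diet: F, H, G, C — 4 of 4 types.

4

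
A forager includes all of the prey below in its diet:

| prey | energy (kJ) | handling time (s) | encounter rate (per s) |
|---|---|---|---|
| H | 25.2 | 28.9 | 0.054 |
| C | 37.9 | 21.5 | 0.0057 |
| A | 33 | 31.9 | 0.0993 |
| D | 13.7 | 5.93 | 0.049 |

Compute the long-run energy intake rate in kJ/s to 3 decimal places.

Energy encountered per unit search time: 0.054×25.2 + 0.0057×37.9 + 0.0993×33 + 0.049×13.7 = 5.525 kJ/s.
Handling time per unit search time: 0.054×28.9 + 0.0057×21.5 + 0.0993×31.9 + 0.049×5.93 = 5.141.
Rate = 5.525/(1 + 5.141) = 0.8996 kJ/s.

0.900 kJ/s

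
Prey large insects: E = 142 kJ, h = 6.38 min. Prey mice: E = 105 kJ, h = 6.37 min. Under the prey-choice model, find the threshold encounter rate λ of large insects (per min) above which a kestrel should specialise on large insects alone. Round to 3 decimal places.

The zero-one rule: include mice iff E₂/h₂ > λE₁/(1+λh₁). Equality gives the switch point.
λE₁h₂ = E₂ + λE₂h₁ ⇒ λ = E₂/(E₁h₂ − E₂h₁) = 105/(904.5 − 669.9) = 0.4475 per min.

0.447 per min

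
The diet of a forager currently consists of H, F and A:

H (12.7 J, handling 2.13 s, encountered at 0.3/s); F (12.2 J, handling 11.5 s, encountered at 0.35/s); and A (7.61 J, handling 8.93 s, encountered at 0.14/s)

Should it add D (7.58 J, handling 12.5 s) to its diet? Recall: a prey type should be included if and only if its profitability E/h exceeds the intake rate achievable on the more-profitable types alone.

On H, F and A alone, R = ΣλE/(1+Σλh) = 9.145/6.914 = 1.323 J/s.
D: E/h = 7.58/12.5 = 0.6064 J/s.
0.6064 < 1.323, so adding D would lower the average — exclude it.

No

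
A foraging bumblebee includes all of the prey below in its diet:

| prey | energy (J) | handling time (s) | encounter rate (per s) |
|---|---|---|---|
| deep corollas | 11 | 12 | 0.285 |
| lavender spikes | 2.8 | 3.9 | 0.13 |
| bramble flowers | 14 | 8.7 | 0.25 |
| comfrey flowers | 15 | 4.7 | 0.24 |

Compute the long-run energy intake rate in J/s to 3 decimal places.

Energy encountered per unit search time: 0.285×11 + 0.13×2.8 + 0.25×14 + 0.24×15 = 10.6 J/s.
Handling time per unit search time: 0.285×12 + 0.13×3.9 + 0.25×8.7 + 0.24×4.7 = 7.23.
Rate = 10.6/(1 + 7.23) = 1.288 J/s.

1.288 J/s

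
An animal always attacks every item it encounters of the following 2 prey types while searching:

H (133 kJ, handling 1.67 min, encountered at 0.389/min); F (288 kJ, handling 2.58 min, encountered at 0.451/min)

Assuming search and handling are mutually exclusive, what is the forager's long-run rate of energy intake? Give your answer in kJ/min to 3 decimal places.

R = (0.389×133 + 0.451×288) / (1 + 0.389×1.67 + 0.451×2.58) = 181.6/2.813 = 64.56 kJ/min.

64.561 kJ/min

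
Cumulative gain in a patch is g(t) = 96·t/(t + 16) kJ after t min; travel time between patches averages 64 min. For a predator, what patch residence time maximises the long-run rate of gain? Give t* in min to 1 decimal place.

Optimal t* satisfies g'(t*) = g(t*)/(T + t*).
g'(t) = 96·16/(t + 16)². Setting 96·16/(t+16)² = 96t/[(t+16)(64+t)] gives 16(64+t) = t(t+16), so t² = 16×64 = 1024.
t* = √1024 = 32 min.

32.0 min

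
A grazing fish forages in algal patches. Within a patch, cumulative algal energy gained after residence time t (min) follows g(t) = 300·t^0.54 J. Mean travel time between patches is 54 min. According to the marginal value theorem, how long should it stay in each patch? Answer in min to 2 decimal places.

Maximise g(t)/(T+t): set derivative to zero → g'(t)(T+t) = g(t).
g'(t) = 0.54·300·t^-0.46. Setting 0.54·300·t^-0.46 = 300·t^0.54/(54+t) gives 0.54(54+t) = t, so 0.46·t = 0.54×54.
t* = 0.54×54/0.46 = 63.39 min.

63.39 min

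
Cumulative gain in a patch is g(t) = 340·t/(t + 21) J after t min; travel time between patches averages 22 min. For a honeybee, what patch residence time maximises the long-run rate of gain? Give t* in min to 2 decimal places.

21.49 min

Maximise g(t)/(T+t): set derivative to zero → g'(t)(T+t) = g(t).
g'(t) = 340·21/(t + 21)². Setting 340·21/(t+21)² = 340t/[(t+21)(22+t)] gives 21(22+t) = t(t+21), so t² = 21×22 = 462.
t* = √462 = 21.49 min.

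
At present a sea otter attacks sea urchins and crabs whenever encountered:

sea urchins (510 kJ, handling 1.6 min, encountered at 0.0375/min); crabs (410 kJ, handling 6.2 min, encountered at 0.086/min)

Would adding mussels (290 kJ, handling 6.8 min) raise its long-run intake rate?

Yes

Current rate: (0.0375×510 + 0.086×410)/(1 + 0.0375×1.6 + 0.086×6.2) = 34.14 kJ/min.
mussels: E/h = 290/6.8 = 42.65 kJ/min.
Since 42.65 > R, including mussels increases the long-run rate.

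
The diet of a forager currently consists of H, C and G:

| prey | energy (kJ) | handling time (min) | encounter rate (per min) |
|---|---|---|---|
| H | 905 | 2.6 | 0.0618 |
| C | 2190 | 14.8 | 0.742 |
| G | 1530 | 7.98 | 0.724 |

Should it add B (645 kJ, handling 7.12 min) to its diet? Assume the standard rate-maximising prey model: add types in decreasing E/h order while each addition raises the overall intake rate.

No

Current rate: (0.0618×905 + 0.742×2190 + 0.724×1530)/(1 + 0.0618×2.6 + 0.742×14.8 + 0.724×7.98) = 155.6 kJ/min.
B: E/h = 645/7.12 = 90.59 kJ/min.
Since 90.59 < R, time spent handling B is better spent searching.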